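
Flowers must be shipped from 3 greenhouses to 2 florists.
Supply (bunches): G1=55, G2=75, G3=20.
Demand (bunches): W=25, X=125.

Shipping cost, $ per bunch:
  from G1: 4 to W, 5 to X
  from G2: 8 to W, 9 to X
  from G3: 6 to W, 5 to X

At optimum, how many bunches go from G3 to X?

20

The minimum-cost plan:
  G1->W: 25 × $4 = $100
  G1->X: 30 × $5 = $150
  G2->X: 75 × $9 = $675
  G3->X: 20 × $5 = $100
Total cost = $1025.
So G3→X carries 20 bunches.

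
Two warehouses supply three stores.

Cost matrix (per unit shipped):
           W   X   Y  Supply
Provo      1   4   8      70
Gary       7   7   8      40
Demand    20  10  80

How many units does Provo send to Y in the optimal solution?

40

The minimum-cost plan:
  Provo to W: 20 × 1 = 20
  Provo to X: 10 × 4 = 40
  Provo to Y: 40 × 8 = 320
  Gary to Y: 40 × 8 = 320
Total cost = 700.
So Provo→Y carries 40 units.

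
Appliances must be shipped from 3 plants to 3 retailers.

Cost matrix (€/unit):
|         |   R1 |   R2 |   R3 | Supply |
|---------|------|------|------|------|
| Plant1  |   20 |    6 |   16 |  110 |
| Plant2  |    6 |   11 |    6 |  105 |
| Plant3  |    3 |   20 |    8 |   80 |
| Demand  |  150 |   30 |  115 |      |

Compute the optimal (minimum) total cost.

2330

Optimal allocation:
  Plant1 to R2: 30 units
  Plant1 to R3: 80 units
  Plant2 to R1: 70 units
  Plant2 to R3: 35 units
  Plant3 to R1: 80 units
Total cost = €2330.
(Supply check: Plant1 ships 110; Plant2 ships 105; Plant3 ships 80.)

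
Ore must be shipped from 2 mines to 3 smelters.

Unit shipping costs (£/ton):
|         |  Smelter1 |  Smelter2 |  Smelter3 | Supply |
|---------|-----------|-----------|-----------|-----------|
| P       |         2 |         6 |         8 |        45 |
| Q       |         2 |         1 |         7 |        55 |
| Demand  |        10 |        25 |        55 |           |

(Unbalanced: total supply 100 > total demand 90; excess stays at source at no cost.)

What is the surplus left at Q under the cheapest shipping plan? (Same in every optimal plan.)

0

An optimal plan:
  P–Smelter1: 10 tons
  P–Smelter3: 25 tons
  Q–Smelter2: 25 tons
  Q–Smelter3: 30 tons
Total cost = £455.
Q ships 55 of its 55, leaving 0.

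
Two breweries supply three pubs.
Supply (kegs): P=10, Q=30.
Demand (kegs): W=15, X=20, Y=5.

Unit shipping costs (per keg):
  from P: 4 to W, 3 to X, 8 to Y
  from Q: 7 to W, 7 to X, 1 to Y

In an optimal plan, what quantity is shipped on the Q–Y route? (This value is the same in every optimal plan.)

Solving gives:
  P to X: 10 × 3 = 30
  Q to W: 15 × 7 = 105
  Q to X: 10 × 7 = 70
  Q to Y: 5 × 1 = 5
Total cost = 210.
So Q→Y carries 5 kegs.

5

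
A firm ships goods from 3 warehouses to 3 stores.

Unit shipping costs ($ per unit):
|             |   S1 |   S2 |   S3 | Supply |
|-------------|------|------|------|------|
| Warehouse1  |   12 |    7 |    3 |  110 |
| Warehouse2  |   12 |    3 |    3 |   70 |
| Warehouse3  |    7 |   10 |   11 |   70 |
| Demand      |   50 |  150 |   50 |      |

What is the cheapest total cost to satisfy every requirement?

1330

An optimal shipping plan:
  Warehouse1–S2: 60 × $7 = $420
  Warehouse1–S3: 50 × $3 = $150
  Warehouse2–S2: 70 × $3 = $210
  Warehouse3–S1: 50 × $7 = $350
  Warehouse3–S2: 20 × $10 = $200
Total = 420 + 150 + 210 + 350 + 200 = $1330.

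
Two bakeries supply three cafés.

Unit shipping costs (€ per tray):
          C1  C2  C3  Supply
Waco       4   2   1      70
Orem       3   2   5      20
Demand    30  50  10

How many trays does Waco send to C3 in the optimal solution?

The minimum-cost plan:
  Waco→C1: 10 × €4 = €40
  Waco→C2: 50 × €2 = €100
  Waco→C3: 10 × €1 = €10
  Orem→C1: 20 × €3 = €60
Total cost = €210.
So Waco→C3 carries 10 trays.

10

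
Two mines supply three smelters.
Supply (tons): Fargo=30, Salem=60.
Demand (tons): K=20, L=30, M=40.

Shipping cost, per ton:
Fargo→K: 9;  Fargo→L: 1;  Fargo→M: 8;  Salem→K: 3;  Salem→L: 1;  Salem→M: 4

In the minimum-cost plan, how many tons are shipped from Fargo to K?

The minimum-cost plan:
  Fargo to L: 30 × 1 = 30
  Salem to K: 20 × 3 = 60
  Salem to M: 40 × 4 = 160
Total cost = 250.
The route Fargo→K is not used.

0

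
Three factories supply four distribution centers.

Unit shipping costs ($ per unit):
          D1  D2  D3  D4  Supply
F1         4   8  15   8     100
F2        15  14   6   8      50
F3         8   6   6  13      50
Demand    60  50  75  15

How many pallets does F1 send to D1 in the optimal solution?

Solving gives:
  F1->D1: 60 × $4 = $240
  F1->D2: 25 × $8 = $200
  F1->D4: 15 × $8 = $120
  F2->D3: 50 × $6 = $300
  F3->D2: 25 × $6 = $150
  F3->D3: 25 × $6 = $150
Total cost = $1160.
So F1→D1 carries 60 pallets.

60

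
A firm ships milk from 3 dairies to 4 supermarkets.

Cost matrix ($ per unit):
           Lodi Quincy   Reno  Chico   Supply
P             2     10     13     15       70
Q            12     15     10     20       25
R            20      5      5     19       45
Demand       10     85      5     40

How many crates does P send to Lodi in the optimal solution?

Solving gives:
  P->Lodi: 10 × $2 = $20
  P->Quincy: 40 × $10 = $400
  P->Chico: 20 × $15 = $300
  Q->Reno: 5 × $10 = $50
  Q->Chico: 20 × $20 = $400
  R->Quincy: 45 × $5 = $225
Total cost = $1395.
So P→Lodi carries 10 crates.

10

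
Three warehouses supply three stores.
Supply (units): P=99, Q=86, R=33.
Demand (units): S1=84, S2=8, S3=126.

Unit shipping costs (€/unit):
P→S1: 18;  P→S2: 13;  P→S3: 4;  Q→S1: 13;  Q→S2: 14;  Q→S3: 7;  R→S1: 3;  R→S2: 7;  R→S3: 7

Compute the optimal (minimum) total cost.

One minimum-cost allocation:
  P to S3: 99 × €4 = €396
  Q to S1: 51 × €13 = €663
  Q to S2: 8 × €14 = €112
  Q to S3: 27 × €7 = €189
  R to S1: 33 × €3 = €99
Total = 396 + 663 + 112 + 189 + 99 = €1459.
(Supply check: P ships 99; Q ships 86; R ships 33.)

1459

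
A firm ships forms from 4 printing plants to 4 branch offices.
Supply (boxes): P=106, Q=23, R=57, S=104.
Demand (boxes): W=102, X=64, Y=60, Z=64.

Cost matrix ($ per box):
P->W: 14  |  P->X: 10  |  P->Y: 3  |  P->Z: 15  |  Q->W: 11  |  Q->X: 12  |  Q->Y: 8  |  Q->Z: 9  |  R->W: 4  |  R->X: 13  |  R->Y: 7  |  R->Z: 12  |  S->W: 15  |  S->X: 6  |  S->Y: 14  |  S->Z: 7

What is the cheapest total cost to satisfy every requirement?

1897

An optimal shipping plan:
  P->W: 22 × $14 = $308
  P->X: 24 × $10 = $240
  P->Y: 60 × $3 = $180
  Q->W: 23 × $11 = $253
  R->W: 57 × $4 = $228
  S->X: 40 × $6 = $240
  S->Z: 64 × $7 = $448
Total = 308 + 240 + 180 + 253 + 228 + 240 + 448 = $1897.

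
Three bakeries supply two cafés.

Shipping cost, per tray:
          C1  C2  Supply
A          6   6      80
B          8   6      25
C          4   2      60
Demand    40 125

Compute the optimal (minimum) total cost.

One minimum-cost allocation:
  A to C1: 40 trays
  A to C2: 40 trays
  B to C2: 25 trays
  C to C2: 60 trays
Total cost = 750.
(Supply check: A ships 80; B ships 25; C ships 60.)

750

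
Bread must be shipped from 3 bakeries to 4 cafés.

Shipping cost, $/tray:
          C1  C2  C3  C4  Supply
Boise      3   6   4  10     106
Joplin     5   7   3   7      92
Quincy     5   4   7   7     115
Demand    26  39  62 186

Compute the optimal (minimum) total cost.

A cheapest plan:
  Boise->C1: 26 × $3 = $78
  Boise->C2: 18 × $6 = $108
  Boise->C3: 62 × $4 = $248
  Joplin->C4: 92 × $7 = $644
  Quincy->C2: 21 × $4 = $84
  Quincy->C4: 94 × $7 = $658
Total = 78 + 108 + 248 + 644 + 84 + 658 = $1820.
(Supply check: Boise ships 106; Joplin ships 92; Quincy ships 115.)

1820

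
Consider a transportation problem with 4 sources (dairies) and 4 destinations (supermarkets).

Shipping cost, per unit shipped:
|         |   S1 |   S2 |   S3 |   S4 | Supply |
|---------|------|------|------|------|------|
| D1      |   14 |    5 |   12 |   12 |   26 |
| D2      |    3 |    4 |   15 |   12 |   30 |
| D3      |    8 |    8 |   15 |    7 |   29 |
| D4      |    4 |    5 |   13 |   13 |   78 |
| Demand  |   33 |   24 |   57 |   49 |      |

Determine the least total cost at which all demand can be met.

1400

One minimum-cost allocation:
  D1→S3: 26 × 12 = 312
  D2→S1: 10 × 3 = 30
  D2→S4: 20 × 12 = 240
  D3→S4: 29 × 7 = 203
  D4→S1: 23 × 4 = 92
  D4→S2: 24 × 5 = 120
  D4→S3: 31 × 13 = 403
Total = 312 + 30 + 240 + 203 + 92 + 120 + 403 = 1400.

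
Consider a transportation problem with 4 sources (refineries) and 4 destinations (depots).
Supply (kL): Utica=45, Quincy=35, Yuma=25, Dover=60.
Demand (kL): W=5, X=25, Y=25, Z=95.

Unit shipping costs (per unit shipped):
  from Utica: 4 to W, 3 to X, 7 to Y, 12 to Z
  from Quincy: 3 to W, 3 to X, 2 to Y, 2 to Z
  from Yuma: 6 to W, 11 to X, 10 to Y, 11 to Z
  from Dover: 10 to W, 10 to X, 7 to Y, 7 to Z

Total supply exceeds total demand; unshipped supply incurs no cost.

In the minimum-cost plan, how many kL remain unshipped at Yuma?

An optimal plan:
  Utica to X: 25 × 3 = 75
  Utica to Y: 20 × 7 = 140
  Quincy to Z: 35 × 2 = 70
  Yuma to W: 5 × 6 = 30
  Yuma to Y: 5 × 10 = 50
  Dover to Z: 60 × 7 = 420
Total cost = 785.
Yuma ships 10 of its 25, leaving 15.

15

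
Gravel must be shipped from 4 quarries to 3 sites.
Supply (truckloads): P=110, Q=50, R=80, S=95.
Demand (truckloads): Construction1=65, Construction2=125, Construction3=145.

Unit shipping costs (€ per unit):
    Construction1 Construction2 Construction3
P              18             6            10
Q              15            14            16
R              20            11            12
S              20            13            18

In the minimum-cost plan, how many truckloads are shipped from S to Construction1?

15

The minimum-cost plan:
  P to Construction2: 45 × €6 = €270
  P to Construction3: 65 × €10 = €650
  Q to Construction1: 50 × €15 = €750
  R to Construction3: 80 × €12 = €960
  S to Construction1: 15 × €20 = €300
  S to Construction2: 80 × €13 = €1040
Total cost = €3970.
So S→Construction1 carries 15 truckloads.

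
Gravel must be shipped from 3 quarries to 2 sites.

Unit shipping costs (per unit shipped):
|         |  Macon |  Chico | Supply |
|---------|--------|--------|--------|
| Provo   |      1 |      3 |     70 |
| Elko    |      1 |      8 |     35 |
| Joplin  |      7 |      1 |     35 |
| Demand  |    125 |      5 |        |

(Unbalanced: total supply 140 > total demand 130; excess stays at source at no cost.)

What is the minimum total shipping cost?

250

Optimal allocation:
  Provo to Macon: 70 × 1 = 70
  Elko to Macon: 35 × 1 = 35
  Joplin to Macon: 20 × 7 = 140
  Joplin to Chico: 5 × 1 = 5
Total = 70 + 35 + 140 + 5 = 250.
(Supply check: Provo ships 70; Elko ships 35; Joplin ships 25.)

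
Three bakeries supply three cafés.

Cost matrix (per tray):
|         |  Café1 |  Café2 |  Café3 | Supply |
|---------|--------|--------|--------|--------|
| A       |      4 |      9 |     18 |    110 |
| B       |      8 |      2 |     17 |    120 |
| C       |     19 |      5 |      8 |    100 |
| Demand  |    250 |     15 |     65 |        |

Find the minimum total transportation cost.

An optimal shipping plan:
  A–Café1: 110 trays
  B–Café1: 120 trays
  C–Café1: 20 trays
  C–Café2: 15 trays
  C–Café3: 65 trays
Total cost = 2375.
(Supply check: A ships 110; B ships 120; C ships 100.)

2375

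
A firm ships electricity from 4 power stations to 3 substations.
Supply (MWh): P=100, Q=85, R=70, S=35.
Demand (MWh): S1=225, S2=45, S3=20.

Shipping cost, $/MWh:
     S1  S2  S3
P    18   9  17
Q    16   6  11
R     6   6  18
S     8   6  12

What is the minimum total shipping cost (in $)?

A cheapest plan:
  P->S1: 100 × $18 = $1800
  Q->S1: 20 × $16 = $320
  Q->S2: 45 × $6 = $270
  Q->S3: 20 × $11 = $220
  R->S1: 70 × $6 = $420
  S->S1: 35 × $8 = $280
Total = 1800 + 320 + 270 + 220 + 420 + 280 = $3310.
(Supply check: P ships 100; Q ships 85; R ships 70; S ships 35.)

3310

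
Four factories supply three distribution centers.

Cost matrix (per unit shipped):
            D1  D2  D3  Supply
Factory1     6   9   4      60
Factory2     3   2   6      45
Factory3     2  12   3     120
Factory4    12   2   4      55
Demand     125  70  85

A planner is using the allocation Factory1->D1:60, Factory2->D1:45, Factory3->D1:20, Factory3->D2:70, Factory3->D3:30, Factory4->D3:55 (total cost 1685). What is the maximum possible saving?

Current plan cost = 60·6 + 45·3 + 20·2 + 70·12 + 30·3 + 55·4 = 1685.
Optimal plan:
  Factory1->D3: 60 pallets
  Factory2->D1: 5 pallets
  Factory2->D2: 40 pallets
  Factory3->D1: 120 pallets
  Factory4->D2: 30 pallets
  Factory4->D3: 25 pallets
Optimal cost = 735.
Saving = 1685 − 735 = 950.

950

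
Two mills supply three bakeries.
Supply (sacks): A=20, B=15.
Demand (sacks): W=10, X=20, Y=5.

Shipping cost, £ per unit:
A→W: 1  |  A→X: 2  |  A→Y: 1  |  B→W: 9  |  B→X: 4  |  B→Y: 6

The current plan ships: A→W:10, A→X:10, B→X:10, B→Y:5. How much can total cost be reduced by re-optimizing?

15

Current plan cost = 10·1 + 10·2 + 10·4 + 5·6 = £100.
Optimal plan:
  A to W: 10 sacks
  A to X: 5 sacks
  A to Y: 5 sacks
  B to X: 15 sacks
Optimal cost = £85.
Saving = 100 − 85 = £15.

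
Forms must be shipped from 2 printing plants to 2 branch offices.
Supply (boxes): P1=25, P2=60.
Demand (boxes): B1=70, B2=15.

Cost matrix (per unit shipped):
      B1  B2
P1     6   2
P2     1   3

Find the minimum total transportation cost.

A cheapest plan:
  P1 to B1: 10 boxes
  P1 to B2: 15 boxes
  P2 to B1: 60 boxes
Total cost = 150.

150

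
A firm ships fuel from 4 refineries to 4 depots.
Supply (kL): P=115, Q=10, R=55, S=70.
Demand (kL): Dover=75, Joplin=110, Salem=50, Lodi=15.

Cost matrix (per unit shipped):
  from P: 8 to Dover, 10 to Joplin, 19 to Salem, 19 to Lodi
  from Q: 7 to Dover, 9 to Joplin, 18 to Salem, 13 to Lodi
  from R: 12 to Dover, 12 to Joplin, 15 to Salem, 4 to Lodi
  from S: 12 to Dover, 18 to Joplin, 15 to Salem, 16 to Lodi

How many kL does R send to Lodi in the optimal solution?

15

Solving gives:
  P–Dover: 45 kL
  P–Joplin: 70 kL
  Q–Dover: 10 kL
  R–Joplin: 40 kL
  R–Lodi: 15 kL
  S–Dover: 20 kL
  S–Salem: 50 kL
Total cost = 2660.
So R→Lodi carries 15 kL.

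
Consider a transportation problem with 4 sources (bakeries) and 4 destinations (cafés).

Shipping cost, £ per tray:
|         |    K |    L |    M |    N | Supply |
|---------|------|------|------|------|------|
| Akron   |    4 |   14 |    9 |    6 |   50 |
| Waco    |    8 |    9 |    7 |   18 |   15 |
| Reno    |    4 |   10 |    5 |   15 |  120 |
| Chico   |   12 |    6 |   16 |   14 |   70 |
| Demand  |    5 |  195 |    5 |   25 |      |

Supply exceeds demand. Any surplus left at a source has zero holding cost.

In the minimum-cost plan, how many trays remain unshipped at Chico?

An optimal plan:
  Akron to K: 5 × £4 = £20
  Akron to N: 25 × £6 = £150
  Waco to L: 15 × £9 = £135
  Reno to L: 110 × £10 = £1100
  Reno to M: 5 × £5 = £25
  Chico to L: 70 × £6 = £420
Total cost = £1850.
Chico ships 70 of its 70, leaving 0.

0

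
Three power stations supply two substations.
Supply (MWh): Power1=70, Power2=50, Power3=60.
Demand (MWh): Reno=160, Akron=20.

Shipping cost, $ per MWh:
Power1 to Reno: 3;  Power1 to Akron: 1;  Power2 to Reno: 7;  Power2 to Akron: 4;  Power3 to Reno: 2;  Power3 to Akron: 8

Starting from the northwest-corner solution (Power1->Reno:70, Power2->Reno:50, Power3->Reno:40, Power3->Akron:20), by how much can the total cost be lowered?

Current plan cost = 70·3 + 50·7 + 40·2 + 20·8 = $800.
Optimal plan:
  Power1->Reno: 70 MWh
  Power2->Reno: 30 MWh
  Power2->Akron: 20 MWh
  Power3->Reno: 60 MWh
Optimal cost = $620.
Saving = 800 − 620 = $180.

180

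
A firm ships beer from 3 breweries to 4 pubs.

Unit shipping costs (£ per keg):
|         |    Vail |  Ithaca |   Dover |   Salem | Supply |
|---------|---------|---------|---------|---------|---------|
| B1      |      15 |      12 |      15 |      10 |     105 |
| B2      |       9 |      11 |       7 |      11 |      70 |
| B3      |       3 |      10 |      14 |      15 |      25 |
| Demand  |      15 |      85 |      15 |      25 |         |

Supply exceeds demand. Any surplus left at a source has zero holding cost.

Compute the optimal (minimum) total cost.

1345

Optimal allocation:
  B1->Ithaca: 20 × £12 = £240
  B1->Salem: 25 × £10 = £250
  B2->Ithaca: 55 × £11 = £605
  B2->Dover: 15 × £7 = £105
  B3->Vail: 15 × £3 = £45
  B3->Ithaca: 10 × £10 = £100
Total = 240 + 250 + 605 + 105 + 45 + 100 = £1345.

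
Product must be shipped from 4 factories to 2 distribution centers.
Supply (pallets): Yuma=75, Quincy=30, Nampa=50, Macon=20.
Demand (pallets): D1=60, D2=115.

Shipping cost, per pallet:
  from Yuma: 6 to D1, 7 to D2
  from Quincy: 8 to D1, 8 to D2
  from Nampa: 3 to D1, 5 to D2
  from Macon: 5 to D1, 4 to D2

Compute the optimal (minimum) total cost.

A cheapest plan:
  Yuma->D1: 10 × 6 = 60
  Yuma->D2: 65 × 7 = 455
  Quincy->D2: 30 × 8 = 240
  Nampa->D1: 50 × 3 = 150
  Macon->D2: 20 × 4 = 80
Total = 60 + 455 + 240 + 150 + 80 = 985.

985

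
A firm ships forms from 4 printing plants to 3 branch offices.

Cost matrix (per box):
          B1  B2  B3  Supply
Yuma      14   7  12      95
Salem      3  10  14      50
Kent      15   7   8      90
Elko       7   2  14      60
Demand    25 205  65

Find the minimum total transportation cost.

1805

An optimal shipping plan:
  Yuma to B2: 95 boxes
  Salem to B1: 25 boxes
  Salem to B2: 25 boxes
  Kent to B2: 25 boxes
  Kent to B3: 65 boxes
  Elko to B2: 60 boxes
Total cost = 1805.
(Supply check: Yuma ships 95; Salem ships 50; Kent ships 90; Elko ships 60.)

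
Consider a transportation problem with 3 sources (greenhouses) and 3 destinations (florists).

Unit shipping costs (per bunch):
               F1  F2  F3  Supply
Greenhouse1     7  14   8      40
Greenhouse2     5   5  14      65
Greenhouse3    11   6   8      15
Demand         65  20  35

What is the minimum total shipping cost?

730

Optimal allocation:
  Greenhouse1–F1: 5 × 7 = 35
  Greenhouse1–F3: 35 × 8 = 280
  Greenhouse2–F1: 60 × 5 = 300
  Greenhouse2–F2: 5 × 5 = 25
  Greenhouse3–F2: 15 × 6 = 90
Total = 35 + 280 + 300 + 25 + 90 = 730.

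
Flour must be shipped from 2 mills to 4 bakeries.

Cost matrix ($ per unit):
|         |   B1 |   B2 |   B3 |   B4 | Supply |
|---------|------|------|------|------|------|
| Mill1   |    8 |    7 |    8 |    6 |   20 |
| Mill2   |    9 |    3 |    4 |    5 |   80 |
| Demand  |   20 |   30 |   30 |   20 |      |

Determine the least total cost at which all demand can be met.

A cheapest plan:
  Mill1->B1: 20 × $8 = $160
  Mill2->B2: 30 × $3 = $90
  Mill2->B3: 30 × $4 = $120
  Mill2->B4: 20 × $5 = $100
Total = 160 + 90 + 120 + 100 = $470.
(Supply check: Mill1 ships 20; Mill2 ships 80.)

470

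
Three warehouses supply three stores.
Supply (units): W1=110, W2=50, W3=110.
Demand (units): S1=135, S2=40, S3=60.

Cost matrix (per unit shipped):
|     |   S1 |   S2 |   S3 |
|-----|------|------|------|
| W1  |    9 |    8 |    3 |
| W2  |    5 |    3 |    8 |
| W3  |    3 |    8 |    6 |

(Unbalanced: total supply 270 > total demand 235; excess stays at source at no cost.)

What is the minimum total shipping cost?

An optimal shipping plan:
  W1 to S1: 15 × 9 = 135
  W1 to S3: 60 × 3 = 180
  W2 to S1: 10 × 5 = 50
  W2 to S2: 40 × 3 = 120
  W3 to S1: 110 × 3 = 330
Total = 135 + 180 + 50 + 120 + 330 = 815.

815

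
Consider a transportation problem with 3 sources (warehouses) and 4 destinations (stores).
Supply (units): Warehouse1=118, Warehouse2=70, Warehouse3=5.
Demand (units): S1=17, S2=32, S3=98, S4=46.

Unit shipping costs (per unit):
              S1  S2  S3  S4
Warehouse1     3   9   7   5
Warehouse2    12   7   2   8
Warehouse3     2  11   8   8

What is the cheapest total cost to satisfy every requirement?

900

Optimal allocation:
  Warehouse1→S1: 12 × 3 = 36
  Warehouse1→S2: 32 × 9 = 288
  Warehouse1→S3: 28 × 7 = 196
  Warehouse1→S4: 46 × 5 = 230
  Warehouse2→S3: 70 × 2 = 140
  Warehouse3→S1: 5 × 2 = 10
Total = 36 + 288 + 196 + 230 + 140 + 10 = 900.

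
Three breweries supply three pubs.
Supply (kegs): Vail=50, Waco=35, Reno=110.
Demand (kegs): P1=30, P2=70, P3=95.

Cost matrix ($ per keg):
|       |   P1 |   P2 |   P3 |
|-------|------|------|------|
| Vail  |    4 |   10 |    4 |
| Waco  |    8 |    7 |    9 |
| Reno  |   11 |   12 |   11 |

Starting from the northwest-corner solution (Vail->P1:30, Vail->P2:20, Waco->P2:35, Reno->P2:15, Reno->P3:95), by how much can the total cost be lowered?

100

Current plan cost = 30·4 + 20·10 + 35·7 + 15·12 + 95·11 = $1790.
Optimal plan:
  Vail→P3: 50 × $4 = $200
  Waco→P2: 35 × $7 = $245
  Reno→P1: 30 × $11 = $330
  Reno→P2: 35 × $12 = $420
  Reno→P3: 45 × $11 = $495
Optimal cost = $1690.
Saving = 1790 − 1690 = $100.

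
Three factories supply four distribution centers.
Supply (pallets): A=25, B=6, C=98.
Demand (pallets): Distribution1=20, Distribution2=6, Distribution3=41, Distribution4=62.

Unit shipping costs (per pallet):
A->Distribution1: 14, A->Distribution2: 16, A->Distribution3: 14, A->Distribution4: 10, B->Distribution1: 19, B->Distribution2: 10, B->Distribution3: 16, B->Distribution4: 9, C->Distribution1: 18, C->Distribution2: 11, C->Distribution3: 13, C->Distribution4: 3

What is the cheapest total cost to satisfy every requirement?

One minimum-cost allocation:
  A–Distribution1: 20 pallets
  A–Distribution3: 5 pallets
  B–Distribution2: 6 pallets
  C–Distribution3: 36 pallets
  C–Distribution4: 62 pallets
Total cost = 1064.

1064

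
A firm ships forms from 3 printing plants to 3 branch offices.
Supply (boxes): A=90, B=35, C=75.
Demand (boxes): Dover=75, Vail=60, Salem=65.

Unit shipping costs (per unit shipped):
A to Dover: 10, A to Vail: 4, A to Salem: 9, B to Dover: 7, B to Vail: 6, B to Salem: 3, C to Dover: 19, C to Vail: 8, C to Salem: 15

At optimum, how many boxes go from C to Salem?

15

Optimal shipments:
  A–Dover: 75 × 10 = 750
  A–Salem: 15 × 9 = 135
  B–Salem: 35 × 3 = 105
  C–Vail: 60 × 8 = 480
  C–Salem: 15 × 15 = 225
Total cost = 1695.
So C→Salem carries 15 boxes.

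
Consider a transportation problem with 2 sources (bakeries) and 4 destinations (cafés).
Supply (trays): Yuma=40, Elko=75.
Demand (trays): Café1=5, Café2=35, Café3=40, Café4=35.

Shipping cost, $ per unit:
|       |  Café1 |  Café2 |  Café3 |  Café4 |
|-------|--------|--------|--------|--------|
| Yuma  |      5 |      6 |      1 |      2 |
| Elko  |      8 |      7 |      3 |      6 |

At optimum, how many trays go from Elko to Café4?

Optimal shipments:
  Yuma→Café1: 5 × $5 = $25
  Yuma→Café4: 35 × $2 = $70
  Elko→Café2: 35 × $7 = $245
  Elko→Café3: 40 × $3 = $120
Total cost = $460.
The route Elko→Café4 is not used.

0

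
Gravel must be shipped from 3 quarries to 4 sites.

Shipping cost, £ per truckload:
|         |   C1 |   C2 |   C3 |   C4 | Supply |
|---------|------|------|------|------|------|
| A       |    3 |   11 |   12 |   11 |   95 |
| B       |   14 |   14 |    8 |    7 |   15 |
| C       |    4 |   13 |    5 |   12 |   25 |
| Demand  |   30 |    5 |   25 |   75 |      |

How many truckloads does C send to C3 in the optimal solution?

The minimum-cost plan:
  A->C1: 30 × £3 = £90
  A->C2: 5 × £11 = £55
  A->C4: 60 × £11 = £660
  B->C4: 15 × £7 = £105
  C->C3: 25 × £5 = £125
Total cost = £1035.
So C→C3 carries 25 truckloads.

25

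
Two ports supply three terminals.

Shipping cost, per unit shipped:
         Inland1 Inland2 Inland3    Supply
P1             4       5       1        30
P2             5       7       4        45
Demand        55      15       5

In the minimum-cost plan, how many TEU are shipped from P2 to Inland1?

45

Optimal shipments:
  P1–Inland1: 10 × 4 = 40
  P1–Inland2: 15 × 5 = 75
  P1–Inland3: 5 × 1 = 5
  P2–Inland1: 45 × 5 = 225
Total cost = 345.
So P2→Inland1 carries 45 TEU.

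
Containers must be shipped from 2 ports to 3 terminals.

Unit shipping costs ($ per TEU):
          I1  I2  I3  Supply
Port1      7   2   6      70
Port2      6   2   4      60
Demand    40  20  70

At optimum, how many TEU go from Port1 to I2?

Optimal shipments:
  Port1 to I1: 40 TEU
  Port1 to I2: 20 TEU
  Port1 to I3: 10 TEU
  Port2 to I3: 60 TEU
Total cost = $620.
So Port1→I2 carries 20 TEU.

20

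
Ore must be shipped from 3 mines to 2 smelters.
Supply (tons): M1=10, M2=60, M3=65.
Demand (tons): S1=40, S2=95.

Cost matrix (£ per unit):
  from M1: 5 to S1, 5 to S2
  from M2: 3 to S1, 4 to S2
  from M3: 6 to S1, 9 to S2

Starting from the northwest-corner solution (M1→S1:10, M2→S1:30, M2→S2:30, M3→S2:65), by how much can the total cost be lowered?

Current plan cost = 10·5 + 30·3 + 30·4 + 65·9 = £845.
Optimal plan:
  M1–S2: 10 × £5 = £50
  M2–S2: 60 × £4 = £240
  M3–S1: 40 × £6 = £240
  M3–S2: 25 × £9 = £225
Optimal cost = £755.
Saving = 845 − 755 = £90.

90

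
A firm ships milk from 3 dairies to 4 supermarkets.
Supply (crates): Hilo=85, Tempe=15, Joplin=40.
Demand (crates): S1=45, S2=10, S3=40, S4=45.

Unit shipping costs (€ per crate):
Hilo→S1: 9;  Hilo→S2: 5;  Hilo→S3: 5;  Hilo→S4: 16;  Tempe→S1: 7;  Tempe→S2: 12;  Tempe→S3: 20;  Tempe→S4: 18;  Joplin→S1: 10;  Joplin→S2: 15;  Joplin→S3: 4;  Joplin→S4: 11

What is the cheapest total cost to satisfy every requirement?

1145

A cheapest plan:
  Hilo→S1: 30 × €9 = €270
  Hilo→S2: 10 × €5 = €50
  Hilo→S3: 40 × €5 = €200
  Hilo→S4: 5 × €16 = €80
  Tempe→S1: 15 × €7 = €105
  Joplin→S4: 40 × €11 = €440
Total = 270 + 50 + 200 + 80 + 105 + 440 = €1145.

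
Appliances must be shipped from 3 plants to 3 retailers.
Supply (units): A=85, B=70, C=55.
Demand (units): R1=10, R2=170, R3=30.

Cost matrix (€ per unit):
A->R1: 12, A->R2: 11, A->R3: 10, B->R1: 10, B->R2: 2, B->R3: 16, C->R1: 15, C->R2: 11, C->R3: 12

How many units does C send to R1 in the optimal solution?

Optimal shipments:
  A→R1: 10 units
  A→R2: 45 units
  A→R3: 30 units
  B→R2: 70 units
  C→R2: 55 units
Total cost = €1660.
The route C→R1 is not used.

0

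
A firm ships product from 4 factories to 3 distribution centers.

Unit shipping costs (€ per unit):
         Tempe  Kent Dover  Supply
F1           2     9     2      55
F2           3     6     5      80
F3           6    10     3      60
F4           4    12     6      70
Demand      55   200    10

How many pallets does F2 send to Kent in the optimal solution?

80

Solving gives:
  F1–Kent: 55 pallets
  F2–Kent: 80 pallets
  F3–Kent: 50 pallets
  F3–Dover: 10 pallets
  F4–Tempe: 55 pallets
  F4–Kent: 15 pallets
Total cost = €1905.
So F2→Kent carries 80 pallets.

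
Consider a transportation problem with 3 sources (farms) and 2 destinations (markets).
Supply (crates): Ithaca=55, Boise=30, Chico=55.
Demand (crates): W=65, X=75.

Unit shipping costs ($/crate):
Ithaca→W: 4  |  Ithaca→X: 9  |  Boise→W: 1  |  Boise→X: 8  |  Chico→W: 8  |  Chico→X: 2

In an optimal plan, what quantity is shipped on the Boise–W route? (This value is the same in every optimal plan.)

The minimum-cost plan:
  Ithaca→W: 35 × $4 = $140
  Ithaca→X: 20 × $9 = $180
  Boise→W: 30 × $1 = $30
  Chico→X: 55 × $2 = $110
Total cost = $460.
So Boise→W carries 30 crates.

30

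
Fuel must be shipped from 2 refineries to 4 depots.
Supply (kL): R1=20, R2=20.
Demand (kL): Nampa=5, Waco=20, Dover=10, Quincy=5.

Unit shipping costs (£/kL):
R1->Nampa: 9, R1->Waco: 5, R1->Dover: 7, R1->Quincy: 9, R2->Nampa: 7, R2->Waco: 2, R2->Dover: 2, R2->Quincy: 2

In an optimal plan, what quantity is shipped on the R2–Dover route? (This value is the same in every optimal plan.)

10

Solving gives:
  R1–Nampa: 5 × £9 = £45
  R1–Waco: 15 × £5 = £75
  R2–Waco: 5 × £2 = £10
  R2–Dover: 10 × £2 = £20
  R2–Quincy: 5 × £2 = £10
Total cost = £160.
So R2→Dover carries 10 kL.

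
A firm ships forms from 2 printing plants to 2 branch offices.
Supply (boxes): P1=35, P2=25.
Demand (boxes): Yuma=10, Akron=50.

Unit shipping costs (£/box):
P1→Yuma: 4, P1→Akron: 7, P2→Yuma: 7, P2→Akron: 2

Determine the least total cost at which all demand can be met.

265

An optimal shipping plan:
  P1–Yuma: 10 × £4 = £40
  P1–Akron: 25 × £7 = £175
  P2–Akron: 25 × £2 = £50
Total = 40 + 175 + 50 = £265.
(Supply check: P1 ships 35; P2 ships 25.)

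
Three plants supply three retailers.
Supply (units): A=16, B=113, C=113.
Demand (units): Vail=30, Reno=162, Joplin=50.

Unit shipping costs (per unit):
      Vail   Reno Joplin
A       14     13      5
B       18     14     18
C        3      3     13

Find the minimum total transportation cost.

2137

One minimum-cost allocation:
  A->Joplin: 16 units
  B->Reno: 79 units
  B->Joplin: 34 units
  C->Vail: 30 units
  C->Reno: 83 units
Total cost = 2137.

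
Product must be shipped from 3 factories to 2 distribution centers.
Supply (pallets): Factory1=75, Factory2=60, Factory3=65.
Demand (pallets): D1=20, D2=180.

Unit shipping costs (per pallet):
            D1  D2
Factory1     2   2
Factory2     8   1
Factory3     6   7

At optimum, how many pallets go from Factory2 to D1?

0

The minimum-cost plan:
  Factory1–D2: 75 × 2 = 150
  Factory2–D2: 60 × 1 = 60
  Factory3–D1: 20 × 6 = 120
  Factory3–D2: 45 × 7 = 315
Total cost = 645.
The route Factory2→D1 is not used.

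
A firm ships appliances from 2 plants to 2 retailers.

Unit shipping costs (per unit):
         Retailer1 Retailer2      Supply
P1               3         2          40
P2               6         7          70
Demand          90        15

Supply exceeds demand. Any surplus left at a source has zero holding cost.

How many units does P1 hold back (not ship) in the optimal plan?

Minimum-cost shipments:
  P1->Retailer1: 25 × 3 = 75
  P1->Retailer2: 15 × 2 = 30
  P2->Retailer1: 65 × 6 = 390
Total cost = 495.
P1 ships 40 of its 40, leaving 0.

0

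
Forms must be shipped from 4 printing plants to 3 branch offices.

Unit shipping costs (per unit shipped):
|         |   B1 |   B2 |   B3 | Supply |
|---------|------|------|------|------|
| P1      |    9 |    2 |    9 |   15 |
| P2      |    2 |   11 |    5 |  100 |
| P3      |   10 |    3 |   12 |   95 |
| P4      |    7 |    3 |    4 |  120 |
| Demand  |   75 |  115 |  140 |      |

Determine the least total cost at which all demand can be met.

1065

A cheapest plan:
  P1–B2: 15 × 2 = 30
  P2–B1: 75 × 2 = 150
  P2–B3: 25 × 5 = 125
  P3–B2: 95 × 3 = 285
  P4–B2: 5 × 3 = 15
  P4–B3: 115 × 4 = 460
Total = 30 + 150 + 125 + 285 + 15 + 460 = 1065.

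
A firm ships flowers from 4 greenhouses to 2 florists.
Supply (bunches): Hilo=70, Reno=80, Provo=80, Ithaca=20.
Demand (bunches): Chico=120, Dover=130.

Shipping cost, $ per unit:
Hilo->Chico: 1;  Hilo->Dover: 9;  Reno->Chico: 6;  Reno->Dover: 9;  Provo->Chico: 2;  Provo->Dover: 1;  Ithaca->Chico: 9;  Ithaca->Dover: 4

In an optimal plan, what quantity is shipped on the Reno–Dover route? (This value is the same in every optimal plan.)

30

Solving gives:
  Hilo->Chico: 70 × $1 = $70
  Reno->Chico: 50 × $6 = $300
  Reno->Dover: 30 × $9 = $270
  Provo->Dover: 80 × $1 = $80
  Ithaca->Dover: 20 × $4 = $80
Total cost = $800.
So Reno→Dover carries 30 bunches.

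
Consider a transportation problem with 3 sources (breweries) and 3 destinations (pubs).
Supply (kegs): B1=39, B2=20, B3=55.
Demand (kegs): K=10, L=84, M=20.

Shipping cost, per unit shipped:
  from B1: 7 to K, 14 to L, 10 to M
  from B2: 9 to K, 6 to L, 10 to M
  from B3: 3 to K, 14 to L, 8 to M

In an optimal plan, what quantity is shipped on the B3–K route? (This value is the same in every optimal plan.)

10

The minimum-cost plan:
  B1 to L: 39 × 14 = 546
  B2 to L: 20 × 6 = 120
  B3 to K: 10 × 3 = 30
  B3 to L: 25 × 14 = 350
  B3 to M: 20 × 8 = 160
Total cost = 1206.
So B3→K carries 10 kegs.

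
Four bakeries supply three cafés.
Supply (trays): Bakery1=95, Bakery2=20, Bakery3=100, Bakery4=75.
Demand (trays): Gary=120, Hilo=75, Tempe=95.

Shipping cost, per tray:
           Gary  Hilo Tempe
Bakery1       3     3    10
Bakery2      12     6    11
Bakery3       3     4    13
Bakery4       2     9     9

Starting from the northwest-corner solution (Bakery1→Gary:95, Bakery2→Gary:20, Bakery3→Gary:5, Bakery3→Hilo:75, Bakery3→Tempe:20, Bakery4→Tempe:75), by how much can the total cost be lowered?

Current plan cost = 95·3 + 20·12 + 5·3 + 75·4 + 20·13 + 75·9 = 1775.
Optimal plan:
  Bakery1–Hilo: 75 × 3 = 225
  Bakery1–Tempe: 20 × 10 = 200
  Bakery2–Tempe: 20 × 11 = 220
  Bakery3–Gary: 100 × 3 = 300
  Bakery4–Gary: 20 × 2 = 40
  Bakery4–Tempe: 55 × 9 = 495
Optimal cost = 1480.
Saving = 1775 − 1480 = 295.

295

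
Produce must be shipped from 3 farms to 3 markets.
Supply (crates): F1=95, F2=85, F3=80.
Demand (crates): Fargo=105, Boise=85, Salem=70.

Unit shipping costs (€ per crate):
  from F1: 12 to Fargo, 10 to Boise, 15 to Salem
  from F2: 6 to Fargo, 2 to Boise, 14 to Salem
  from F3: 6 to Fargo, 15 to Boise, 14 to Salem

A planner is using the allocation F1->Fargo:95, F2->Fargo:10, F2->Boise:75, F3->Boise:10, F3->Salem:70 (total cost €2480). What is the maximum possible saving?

480

Current plan cost = 95·12 + 10·6 + 75·2 + 10·15 + 70·14 = €2480.
Optimal plan:
  F1 to Fargo: 25 × €12 = €300
  F1 to Salem: 70 × €15 = €1050
  F2 to Boise: 85 × €2 = €170
  F3 to Fargo: 80 × €6 = €480
Optimal cost = €2000.
Saving = 2480 − 2000 = €480.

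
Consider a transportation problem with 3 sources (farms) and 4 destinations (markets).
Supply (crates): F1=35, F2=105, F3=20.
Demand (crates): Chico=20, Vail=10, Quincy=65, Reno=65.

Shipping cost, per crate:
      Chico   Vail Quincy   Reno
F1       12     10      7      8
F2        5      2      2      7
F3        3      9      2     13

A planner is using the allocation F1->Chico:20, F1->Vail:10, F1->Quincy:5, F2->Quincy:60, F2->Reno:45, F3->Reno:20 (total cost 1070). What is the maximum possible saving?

Current plan cost = 20·12 + 10·10 + 5·7 + 60·2 + 45·7 + 20·13 = 1070.
Optimal plan:
  F1→Reno: 35 × 8 = 280
  F2→Vail: 10 × 2 = 20
  F2→Quincy: 65 × 2 = 130
  F2→Reno: 30 × 7 = 210
  F3→Chico: 20 × 3 = 60
Optimal cost = 700.
Saving = 1070 − 700 = 370.

370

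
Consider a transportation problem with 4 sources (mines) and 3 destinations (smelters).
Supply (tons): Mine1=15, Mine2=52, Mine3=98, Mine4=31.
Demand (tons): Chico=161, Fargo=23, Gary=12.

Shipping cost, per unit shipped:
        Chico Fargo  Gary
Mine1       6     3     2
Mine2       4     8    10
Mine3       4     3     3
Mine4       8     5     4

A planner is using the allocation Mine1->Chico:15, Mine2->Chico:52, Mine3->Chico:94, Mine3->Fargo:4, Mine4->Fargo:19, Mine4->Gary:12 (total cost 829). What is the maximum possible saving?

8

Current plan cost = 15·6 + 52·4 + 94·4 + 4·3 + 19·5 + 12·4 = 829.
Optimal plan:
  Mine1->Fargo: 15 × 3 = 45
  Mine2->Chico: 52 × 4 = 208
  Mine3->Chico: 98 × 4 = 392
  Mine4->Chico: 11 × 8 = 88
  Mine4->Fargo: 8 × 5 = 40
  Mine4->Gary: 12 × 4 = 48
Optimal cost = 821.
Saving = 829 − 821 = 8.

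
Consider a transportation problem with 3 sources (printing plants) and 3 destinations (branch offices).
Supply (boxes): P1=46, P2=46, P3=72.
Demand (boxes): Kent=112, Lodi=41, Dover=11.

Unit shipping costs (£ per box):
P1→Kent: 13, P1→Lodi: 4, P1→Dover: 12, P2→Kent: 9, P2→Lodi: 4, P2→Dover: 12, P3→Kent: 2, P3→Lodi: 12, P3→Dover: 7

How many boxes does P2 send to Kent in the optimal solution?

The minimum-cost plan:
  P1–Lodi: 35 boxes
  P1–Dover: 11 boxes
  P2–Kent: 40 boxes
  P2–Lodi: 6 boxes
  P3–Kent: 72 boxes
Total cost = £800.
So P2→Kent carries 40 boxes.

40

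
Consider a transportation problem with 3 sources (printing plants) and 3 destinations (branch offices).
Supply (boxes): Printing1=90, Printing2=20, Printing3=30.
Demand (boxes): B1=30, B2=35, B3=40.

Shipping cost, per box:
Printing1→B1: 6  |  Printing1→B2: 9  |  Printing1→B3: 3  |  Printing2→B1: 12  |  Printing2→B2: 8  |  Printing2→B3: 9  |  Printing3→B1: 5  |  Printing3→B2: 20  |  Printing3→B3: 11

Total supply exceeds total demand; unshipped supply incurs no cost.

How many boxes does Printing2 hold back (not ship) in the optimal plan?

0

An optimal plan:
  Printing1→B2: 15 × 9 = 135
  Printing1→B3: 40 × 3 = 120
  Printing2→B2: 20 × 8 = 160
  Printing3→B1: 30 × 5 = 150
Total cost = 565.
Printing2 ships 20 of its 20, leaving 0.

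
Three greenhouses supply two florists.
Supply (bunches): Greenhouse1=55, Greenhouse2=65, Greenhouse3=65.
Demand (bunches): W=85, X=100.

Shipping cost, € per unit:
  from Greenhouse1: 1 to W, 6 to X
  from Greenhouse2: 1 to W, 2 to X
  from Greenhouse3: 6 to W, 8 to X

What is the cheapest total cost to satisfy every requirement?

One minimum-cost allocation:
  Greenhouse1–W: 55 × €1 = €55
  Greenhouse2–X: 65 × €2 = €130
  Greenhouse3–W: 30 × €6 = €180
  Greenhouse3–X: 35 × €8 = €280
Total = 55 + 130 + 180 + 280 = €645.

645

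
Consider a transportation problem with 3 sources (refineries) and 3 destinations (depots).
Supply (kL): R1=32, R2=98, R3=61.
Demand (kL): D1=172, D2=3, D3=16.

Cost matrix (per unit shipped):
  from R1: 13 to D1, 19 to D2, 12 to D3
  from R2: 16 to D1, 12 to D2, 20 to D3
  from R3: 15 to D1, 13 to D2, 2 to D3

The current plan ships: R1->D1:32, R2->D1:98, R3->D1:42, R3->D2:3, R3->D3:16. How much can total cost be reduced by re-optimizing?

6

Current plan cost = 32·13 + 98·16 + 42·15 + 3·13 + 16·2 = 2685.
Optimal plan:
  R1–D1: 32 × 13 = 416
  R2–D1: 95 × 16 = 1520
  R2–D2: 3 × 12 = 36
  R3–D1: 45 × 15 = 675
  R3–D3: 16 × 2 = 32
Optimal cost = 2679.
Saving = 2685 − 2679 = 6.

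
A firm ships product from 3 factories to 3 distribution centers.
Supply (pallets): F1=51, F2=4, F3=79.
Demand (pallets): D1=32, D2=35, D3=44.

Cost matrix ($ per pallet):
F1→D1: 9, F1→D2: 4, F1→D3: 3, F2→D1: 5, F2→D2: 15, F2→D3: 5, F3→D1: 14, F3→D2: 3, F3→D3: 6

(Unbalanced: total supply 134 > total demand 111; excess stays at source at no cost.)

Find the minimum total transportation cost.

572

An optimal shipping plan:
  F1→D1: 28 pallets
  F1→D3: 23 pallets
  F2→D1: 4 pallets
  F3→D2: 35 pallets
  F3→D3: 21 pallets
Total cost = $572.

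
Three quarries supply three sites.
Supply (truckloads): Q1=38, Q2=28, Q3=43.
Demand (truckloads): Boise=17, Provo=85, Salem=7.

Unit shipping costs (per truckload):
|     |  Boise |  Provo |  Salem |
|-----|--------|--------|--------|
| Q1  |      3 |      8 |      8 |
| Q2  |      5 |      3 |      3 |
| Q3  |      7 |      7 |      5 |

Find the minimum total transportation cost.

A cheapest plan:
  Q1->Boise: 17 × 3 = 51
  Q1->Provo: 21 × 8 = 168
  Q2->Provo: 28 × 3 = 84
  Q3->Provo: 36 × 7 = 252
  Q3->Salem: 7 × 5 = 35
Total = 51 + 168 + 84 + 252 + 35 = 590.
(Supply check: Q1 ships 38; Q2 ships 28; Q3 ships 43.)

590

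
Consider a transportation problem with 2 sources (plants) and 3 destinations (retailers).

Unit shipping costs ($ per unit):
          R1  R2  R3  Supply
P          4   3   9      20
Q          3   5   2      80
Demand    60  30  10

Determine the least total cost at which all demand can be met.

310

An optimal shipping plan:
  P->R2: 20 × $3 = $60
  Q->R1: 60 × $3 = $180
  Q->R2: 10 × $5 = $50
  Q->R3: 10 × $2 = $20
Total = 60 + 180 + 50 + 20 = $310.
(Supply check: P ships 20; Q ships 80.)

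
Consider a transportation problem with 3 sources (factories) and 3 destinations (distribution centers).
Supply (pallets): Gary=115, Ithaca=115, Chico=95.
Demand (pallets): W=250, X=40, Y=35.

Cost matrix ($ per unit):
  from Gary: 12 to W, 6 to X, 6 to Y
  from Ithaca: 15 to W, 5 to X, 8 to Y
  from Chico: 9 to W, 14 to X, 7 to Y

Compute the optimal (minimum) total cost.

One minimum-cost allocation:
  Gary–W: 115 × $12 = $1380
  Ithaca–W: 40 × $15 = $600
  Ithaca–X: 40 × $5 = $200
  Ithaca–Y: 35 × $8 = $280
  Chico–W: 95 × $9 = $855
Total = 1380 + 600 + 200 + 280 + 855 = $3315.

3315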